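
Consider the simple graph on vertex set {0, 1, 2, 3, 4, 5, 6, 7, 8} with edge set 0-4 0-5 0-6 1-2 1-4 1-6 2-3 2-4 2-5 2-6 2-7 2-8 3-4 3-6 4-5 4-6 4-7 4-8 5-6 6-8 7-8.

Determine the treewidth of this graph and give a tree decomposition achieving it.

Every bag has size at most 4, so the width is 4 − 1 = 3 and tw(G) ≤ 3. On the other hand G contains the 4-clique {0, 4, 5, 6}. A clique must lie in a single bag of any decomposition, so no decomposition can have width below 3. Hence tw(G) = 3 exactly.

Treewidth 3.
One such decomposition:
Bags: B1 = {2, 4, 5, 6}  B2 = {2, 4, 6, 8}  B3 = {0, 4, 5, 6}  B4 = {1, 2, 4, 6}  B5 = {2, 4, 7, 8}  B6 = {2, 3, 4, 6}
Tree: B1–B2, B1–B3, B1–B4, B2–B5, B2–B6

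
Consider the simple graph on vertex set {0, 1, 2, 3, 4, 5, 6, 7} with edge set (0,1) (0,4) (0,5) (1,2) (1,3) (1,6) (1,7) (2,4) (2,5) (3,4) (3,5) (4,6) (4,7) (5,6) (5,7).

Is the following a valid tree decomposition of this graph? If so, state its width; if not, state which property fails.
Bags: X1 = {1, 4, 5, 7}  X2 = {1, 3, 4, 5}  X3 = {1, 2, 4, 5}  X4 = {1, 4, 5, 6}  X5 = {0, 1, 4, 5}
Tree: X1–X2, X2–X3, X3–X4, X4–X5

Checking the three conditions: (i) the bags cover all of {0, 1, 2, 3, 4, 5, 6, 7}; (ii) for each edge, some bag contains both endpoints; (iii) the bags containing any fixed vertex form a subtree. All hold, so the decomposition is valid with width 4 − 1 = 3.

Yes; width 3.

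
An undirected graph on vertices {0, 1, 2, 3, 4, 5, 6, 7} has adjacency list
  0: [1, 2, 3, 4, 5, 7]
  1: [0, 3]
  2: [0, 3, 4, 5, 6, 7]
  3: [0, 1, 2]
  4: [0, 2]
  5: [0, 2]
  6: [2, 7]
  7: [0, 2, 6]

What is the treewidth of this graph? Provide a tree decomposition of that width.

The largest bag has 3 vertices, giving width 2; this decomposition certifies tw(G) ≤ 2. For the lower bound, the 3 vertices {0, 1, 3} are pairwise adjacent, and any tree decomposition puts a clique entirely inside one bag — forcing width ≥ 2. The upper and lower bounds meet at 2, so that is the treewidth.

Treewidth 2.
One such decomposition:
Bags: B1 = {0, 2, 4}  B2 = {0, 2, 3}  B3 = {0, 2, 5}  B4 = {0, 2, 7}  B5 = {0, 1, 3}  B6 = {2, 6, 7}
Tree: B1–B2, B1–B3, B3–B4, B2–B5, B4–B6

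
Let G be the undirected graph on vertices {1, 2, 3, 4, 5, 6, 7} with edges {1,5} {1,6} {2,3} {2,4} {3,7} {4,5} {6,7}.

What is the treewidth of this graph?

2

A width-2 tree decomposition is:
Bags: B1 = {2, 3, 7}  B2 = {2, 4, 7}  B3 = {4, 5, 7}  B4 = {1, 5, 7}  B5 = {1, 6, 7}
Tree: B1–B2, B2–B3, B3–B4, B4–B5
Every bag has size at most 3, so the width is 3 − 1 = 2 and tw(G) ≤ 2. For the lower bound, G contains the cycle 7–3–2–4–5–1–6–7, so G is not a forest; only forests have treewidth ≤ 1, hence tw(G) ≥ 2. The upper and lower bounds meet at 2, so that is the treewidth.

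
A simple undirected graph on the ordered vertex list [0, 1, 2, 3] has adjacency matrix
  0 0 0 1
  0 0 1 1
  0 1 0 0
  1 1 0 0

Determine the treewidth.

A width-1 tree decomposition is:
Bags: B1 = {0, 3}  B2 = {1, 3}  B3 = {1, 2}
Tree: B1–B2, B2–B3
Each bag holds 2 vertices, so the decomposition has width 1, which upper-bounds the treewidth. G has an edge, so its treewidth is at least 1. Combining the bounds, tw(G) = 1.

1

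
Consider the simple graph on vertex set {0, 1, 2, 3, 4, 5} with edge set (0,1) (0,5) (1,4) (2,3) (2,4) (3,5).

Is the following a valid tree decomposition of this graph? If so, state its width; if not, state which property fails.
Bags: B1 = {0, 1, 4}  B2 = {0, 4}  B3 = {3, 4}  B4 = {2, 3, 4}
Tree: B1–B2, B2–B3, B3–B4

A tree decomposition must satisfy three properties: every vertex lies in some bag; for every edge, both endpoints lie together in some bag; and for every vertex, the bags containing it form a connected subtree. Here vertex 5 appears in no bag, so the decomposition is invalid.

No — vertex 5 appears in no bag.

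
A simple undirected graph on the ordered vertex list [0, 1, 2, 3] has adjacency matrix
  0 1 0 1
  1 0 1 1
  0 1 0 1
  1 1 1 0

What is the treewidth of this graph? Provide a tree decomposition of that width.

Treewidth 2.
One optimal decomposition is:
Bags: B1 = {1, 2, 3}  B2 = {0, 1, 3}
Tree: B1–B2

Every bag has size at most 3, so the width is 3 − 1 = 2 and tw(G) ≤ 2. On the other hand G contains the 3-clique {0, 1, 3}. A clique must lie in a single bag of any decomposition, so no decomposition can have width below 2. Combining the bounds, tw(G) = 2.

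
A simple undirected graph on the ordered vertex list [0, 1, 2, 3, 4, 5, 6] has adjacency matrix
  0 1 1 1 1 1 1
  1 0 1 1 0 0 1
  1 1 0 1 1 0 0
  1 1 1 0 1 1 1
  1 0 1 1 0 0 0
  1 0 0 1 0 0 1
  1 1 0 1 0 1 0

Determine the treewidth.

3

A width-3 tree decomposition is:
Bags: B1 = {0, 1, 2, 3}  B2 = {0, 1, 3, 6}  B3 = {0, 2, 3, 4}  B4 = {0, 3, 5, 6}
Tree: B1–B2, B1–B3, B2–B4
Each bag holds 4 vertices, so the decomposition has width 3, which upper-bounds the treewidth. For the lower bound, the 4 vertices {0, 1, 2, 3} are pairwise adjacent, and any tree decomposition puts a clique entirely inside one bag — forcing width ≥ 3. Combining the bounds, tw(G) = 3.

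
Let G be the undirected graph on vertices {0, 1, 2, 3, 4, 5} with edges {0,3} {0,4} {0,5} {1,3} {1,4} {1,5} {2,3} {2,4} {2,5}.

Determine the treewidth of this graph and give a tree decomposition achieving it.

Treewidth 3.
One such decomposition:
Bags: B1 = {1, 3, 4, 5}  B2 = {0, 3, 4, 5}  B3 = {2, 3, 4, 5}
Tree: B1–B2, B2–B3

The largest bag has 4 vertices, giving width 3; this decomposition certifies tw(G) ≤ 3. For the lower bound: the 4 vertex sets {1,5}, {0,3}, {4}, {2} are disjoint, each induces a connected subgraph, and every pair is joined by at least one edge of G. Contracting each set to a single vertex therefore yields K_{4} as a minor, and since treewidth is minor-monotone, tw(G) ≥ tw(K_{4}) = 3. Combining the bounds, tw(G) = 3.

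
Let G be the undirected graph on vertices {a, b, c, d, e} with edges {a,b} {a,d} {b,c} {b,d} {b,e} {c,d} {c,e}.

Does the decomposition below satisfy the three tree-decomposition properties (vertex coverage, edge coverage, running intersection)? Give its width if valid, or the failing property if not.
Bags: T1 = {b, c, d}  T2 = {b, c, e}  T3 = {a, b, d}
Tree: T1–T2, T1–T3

Every vertex of G appears in some bag (union = {a, b, c, d, e}); every edge is covered by a bag; and for each vertex v the set of bags containing v is connected in the bag tree. The decomposition is therefore valid. The largest bag has 3 vertices, so the width is 2.

Yes; width 2.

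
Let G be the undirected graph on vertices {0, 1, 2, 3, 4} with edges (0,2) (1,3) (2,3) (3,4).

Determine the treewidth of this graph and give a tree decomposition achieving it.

Treewidth 1.
One optimal decomposition is:
Bags: B1 = {1, 3}  B2 = {2, 3}  B3 = {0, 2}  B4 = {3, 4}
Tree: B1–B2, B2–B3, B1–B4

Each bag holds 2 vertices, so the decomposition has width 1, which upper-bounds the treewidth. Since G has at least one edge (e.g. 3–1), it is not an edgeless graph, so tw(G) ≥ 1. Therefore the treewidth is 1.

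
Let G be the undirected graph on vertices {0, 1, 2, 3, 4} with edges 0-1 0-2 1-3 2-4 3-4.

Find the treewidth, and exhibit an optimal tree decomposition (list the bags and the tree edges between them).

The largest bag has 3 vertices, giving width 2; this decomposition certifies tw(G) ≤ 2. Since 3–4–2–0–1–3 is a cycle in G, G is not acyclic. Forests are exactly the graphs of treewidth ≤ 1, so tw(G) ≥ 2. Hence tw(G) = 2 exactly.

Treewidth 2.
One such decomposition:
Bags: B1 = {2, 3, 4}  B2 = {0, 2, 3}  B3 = {0, 1, 3}
Tree: B1–B2, B2–B3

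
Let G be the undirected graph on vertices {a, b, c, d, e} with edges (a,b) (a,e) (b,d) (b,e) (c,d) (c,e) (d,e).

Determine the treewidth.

2

A width-2 tree decomposition is:
Bags: B1 = {c, d, e}  B2 = {b, d, e}  B3 = {a, b, e}
Tree: B1–B2, B2–B3
The largest bag has 3 vertices, giving width 2; this decomposition certifies tw(G) ≤ 2. Conversely, {c, d, e} is a clique of size 3, and the vertices of any clique must share a bag in every tree decomposition; so some bag has ≥ 3 vertices and tw(G) ≥ 2. The upper and lower bounds meet at 2, so that is the treewidth.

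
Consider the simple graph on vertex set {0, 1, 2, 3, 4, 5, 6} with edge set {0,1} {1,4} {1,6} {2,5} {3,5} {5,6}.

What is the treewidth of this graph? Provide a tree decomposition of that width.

Each bag holds 2 vertices, so the decomposition has width 1, which upper-bounds the treewidth. Since G has at least one edge (e.g. 6–1), it is not an edgeless graph, so tw(G) ≥ 1. Hence tw(G) = 1 exactly.

Treewidth 1.
Bags: B1 = {1, 6}  B2 = {5, 6}  B3 = {1, 4}  B4 = {2, 5}  B5 = {3, 5}  B6 = {0, 1}
Tree: B1–B2, B1–B3, B2–B4, B2–B5, B1–B6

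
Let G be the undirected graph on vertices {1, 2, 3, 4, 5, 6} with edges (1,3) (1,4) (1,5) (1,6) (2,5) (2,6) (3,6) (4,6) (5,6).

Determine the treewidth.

2

A width-2 tree decomposition is:
Bags: B1 = {1, 4, 6}  B2 = {1, 5, 6}  B3 = {1, 3, 6}  B4 = {2, 5, 6}
Tree: B1–B2, B1–B3, B2–B4
Each bag holds 3 vertices, so the decomposition has width 2, which upper-bounds the treewidth. On the other hand G contains the 3-clique {1, 3, 6}. A clique must lie in a single bag of any decomposition, so no decomposition can have width below 2. The upper and lower bounds meet at 2, so that is the treewidth.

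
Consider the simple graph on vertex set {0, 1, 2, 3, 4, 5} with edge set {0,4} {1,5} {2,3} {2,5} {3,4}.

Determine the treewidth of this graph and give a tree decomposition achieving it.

The largest bag has 2 vertices, giving width 1; this decomposition certifies tw(G) ≤ 1. Since G has at least one edge (e.g. 0–4), it is not an edgeless graph, so tw(G) ≥ 1. The upper and lower bounds meet at 1, so that is the treewidth.

Treewidth 1.
Bags: B1 = {0, 4}  B2 = {3, 4}  B3 = {2, 3}  B4 = {2, 5}  B5 = {1, 5}
Tree: B1–B2, B2–B3, B3–B4, B4–B5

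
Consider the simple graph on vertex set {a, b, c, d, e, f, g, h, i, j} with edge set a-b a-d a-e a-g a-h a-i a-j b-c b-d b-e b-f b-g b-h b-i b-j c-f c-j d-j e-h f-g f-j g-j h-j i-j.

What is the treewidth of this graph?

3

A width-3 tree decomposition is:
Bags: B1 = {a, b, d, j}  B2 = {a, b, i, j}  B3 = {a, b, g, j}  B4 = {a, b, h, j}  B5 = {a, b, e, h}  B6 = {b, f, g, j}  B7 = {b, c, f, j}
Tree: B1–B2, B1–B3, B3–B4, B4–B5, B3–B6, B6–B7
Every bag has size at most 4, so the width is 4 − 1 = 3 and tw(G) ≤ 3. On the other hand G contains the 4-clique {a, b, d, j}. A clique must lie in a single bag of any decomposition, so no decomposition can have width below 3. Hence tw(G) = 3 exactly.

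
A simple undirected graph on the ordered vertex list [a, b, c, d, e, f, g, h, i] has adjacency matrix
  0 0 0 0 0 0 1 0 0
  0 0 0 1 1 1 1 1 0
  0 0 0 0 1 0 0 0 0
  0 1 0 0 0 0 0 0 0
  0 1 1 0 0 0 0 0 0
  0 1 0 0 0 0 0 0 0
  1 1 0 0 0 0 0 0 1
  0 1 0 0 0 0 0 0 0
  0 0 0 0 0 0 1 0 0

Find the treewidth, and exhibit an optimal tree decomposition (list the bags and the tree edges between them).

Every bag has size at most 2, so the width is 2 − 1 = 1 and tw(G) ≤ 1. G has an edge, so its treewidth is at least 1. Hence tw(G) = 1 exactly.

Treewidth 1.
One optimal decomposition is:
Bags: B1 = {b, g}  B2 = {b, e}  B3 = {a, g}  B4 = {b, d}  B5 = {c, e}  B6 = {g, i}  B7 = {b, h}  B8 = {b, f}
Tree: B1–B2, B1–B3, B1–B4, B2–B5, B1–B6, B1–B7, B1–B8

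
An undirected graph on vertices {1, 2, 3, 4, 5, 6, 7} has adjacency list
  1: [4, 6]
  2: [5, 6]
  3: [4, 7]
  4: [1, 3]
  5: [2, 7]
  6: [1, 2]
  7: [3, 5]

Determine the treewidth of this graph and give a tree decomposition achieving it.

The largest bag has 3 vertices, giving width 2; this decomposition certifies tw(G) ≤ 2. For the lower bound, G contains the cycle 7–5–2–6–1–4–3–7, so G is not a forest; only forests have treewidth ≤ 1, hence tw(G) ≥ 2. The upper and lower bounds meet at 2, so that is the treewidth.

Treewidth 2.
Bags: B1 = {2, 5, 7}  B2 = {2, 6, 7}  B3 = {1, 6, 7}  B4 = {1, 4, 7}  B5 = {3, 4, 7}
Tree: B1–B2, B2–B3, B3–B4, B4–B5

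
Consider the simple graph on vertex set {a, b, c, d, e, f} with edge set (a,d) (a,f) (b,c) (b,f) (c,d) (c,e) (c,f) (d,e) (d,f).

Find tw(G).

2

A width-2 tree decomposition is:
Bags: B1 = {a, d, f}  B2 = {c, d, f}  B3 = {b, c, f}  B4 = {c, d, e}
Tree: B1–B2, B2–B3, B2–B4
Each bag holds 3 vertices, so the decomposition has width 2, which upper-bounds the treewidth. On the other hand G contains the 3-clique {c, d, e}. A clique must lie in a single bag of any decomposition, so no decomposition can have width below 2. Combining the bounds, tw(G) = 2.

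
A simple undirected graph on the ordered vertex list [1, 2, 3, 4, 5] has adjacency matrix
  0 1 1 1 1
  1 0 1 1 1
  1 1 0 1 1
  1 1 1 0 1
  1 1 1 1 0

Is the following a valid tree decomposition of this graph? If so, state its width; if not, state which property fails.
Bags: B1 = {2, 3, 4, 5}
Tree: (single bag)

A tree decomposition must satisfy three properties: every vertex lies in some bag; for every edge, both endpoints lie together in some bag; and for every vertex, the bags containing it form a connected subtree. Here vertex 1 appears in no bag, so the decomposition is invalid.

No — vertex 1 appears in no bag.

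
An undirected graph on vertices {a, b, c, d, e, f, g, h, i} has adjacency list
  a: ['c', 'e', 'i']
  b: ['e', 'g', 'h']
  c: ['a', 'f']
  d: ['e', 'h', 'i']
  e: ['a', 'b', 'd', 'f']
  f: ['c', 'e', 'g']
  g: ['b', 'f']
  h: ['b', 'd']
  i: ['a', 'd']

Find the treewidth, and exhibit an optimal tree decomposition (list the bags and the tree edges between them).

Every bag has size at most 4, so the width is 4 − 1 = 3 and tw(G) ≤ 3. For the lower bound: the 4 vertex sets {c,f,g}, {b}, {e}, {a,d,h,i} are disjoint, each induces a connected subgraph, and every pair is joined by at least one edge of G. Contracting each set to a single vertex therefore yields K_{4} as a minor, and since treewidth is minor-monotone, tw(G) ≥ tw(K_{4}) = 3. The upper and lower bounds meet at 3, so that is the treewidth.

Treewidth 3.
One optimal decomposition is:
Bags: B1 = {b, c, f, g}  B2 = {b, c, e, f}  B3 = {a, b, c, e}  B4 = {a, b, e, h}  B5 = {a, d, e, h}  B6 = {a, d, h, i}
Tree: B1–B2, B2–B3, B3–B4, B4–B5, B5–B6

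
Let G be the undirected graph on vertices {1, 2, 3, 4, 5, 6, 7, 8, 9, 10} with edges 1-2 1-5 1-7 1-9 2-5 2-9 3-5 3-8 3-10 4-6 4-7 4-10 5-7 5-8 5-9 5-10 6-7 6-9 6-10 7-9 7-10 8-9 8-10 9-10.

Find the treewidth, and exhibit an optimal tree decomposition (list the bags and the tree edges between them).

Each bag holds 4 vertices, so the decomposition has width 3, which upper-bounds the treewidth. On the other hand G contains the 4-clique {4, 6, 7, 10}. A clique must lie in a single bag of any decomposition, so no decomposition can have width below 3. The upper and lower bounds meet at 3, so that is the treewidth.

Treewidth 3.
Bags: B1 = {5, 8, 9, 10}  B2 = {5, 7, 9, 10}  B3 = {3, 5, 8, 10}  B4 = {1, 5, 7, 9}  B5 = {1, 2, 5, 9}  B6 = {6, 7, 9, 10}  B7 = {4, 6, 7, 10}
Tree: B1–B2, B1–B3, B2–B4, B4–B5, B2–B6, B6–B7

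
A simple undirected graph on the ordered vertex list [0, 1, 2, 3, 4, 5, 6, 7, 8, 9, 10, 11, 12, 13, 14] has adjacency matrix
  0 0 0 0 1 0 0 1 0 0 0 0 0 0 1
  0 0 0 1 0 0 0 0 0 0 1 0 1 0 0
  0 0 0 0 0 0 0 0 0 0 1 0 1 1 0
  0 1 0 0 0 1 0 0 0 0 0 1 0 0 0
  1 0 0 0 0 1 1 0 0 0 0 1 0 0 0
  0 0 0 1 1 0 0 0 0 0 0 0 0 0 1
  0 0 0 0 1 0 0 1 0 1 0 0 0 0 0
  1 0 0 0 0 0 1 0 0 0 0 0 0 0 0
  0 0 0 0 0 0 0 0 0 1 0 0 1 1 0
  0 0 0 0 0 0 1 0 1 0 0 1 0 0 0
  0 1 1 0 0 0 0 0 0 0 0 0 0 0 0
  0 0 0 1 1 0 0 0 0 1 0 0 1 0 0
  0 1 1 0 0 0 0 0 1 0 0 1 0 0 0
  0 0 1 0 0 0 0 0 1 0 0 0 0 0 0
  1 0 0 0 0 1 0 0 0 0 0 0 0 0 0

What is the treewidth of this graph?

3

A width-3 tree decomposition is:
Bags: B1 = {1, 2, 10, 13}  B2 = {1, 2, 12, 13}  B3 = {1, 8, 12, 13}  B4 = {1, 3, 8, 12}  B5 = {3, 8, 11, 12}  B6 = {3, 8, 9, 11}  B7 = {3, 5, 9, 11}  B8 = {4, 5, 9, 11}  B9 = {4, 5, 6, 9}  B10 = {4, 5, 6, 14}  B11 = {0, 4, 6, 14}  B12 = {0, 6, 7, 14}
Tree: B1–B2, B2–B3, B3–B4, B4–B5, B5–B6, B6–B7, B7–B8, B8–B9, B9–B10, B10–B11, B11–B12
Each bag holds 4 vertices, so the decomposition has width 3, which upper-bounds the treewidth. For the lower bound: the 4 vertex sets {2,10,13}, {1}, {12}, {3,8,9,11} are disjoint, each induces a connected subgraph, and every pair is joined by at least one edge of G. Contracting each set to a single vertex therefore yields K_{4} as a minor, and since treewidth is minor-monotone, tw(G) ≥ tw(K_{4}) = 3. Therefore the treewidth is 3.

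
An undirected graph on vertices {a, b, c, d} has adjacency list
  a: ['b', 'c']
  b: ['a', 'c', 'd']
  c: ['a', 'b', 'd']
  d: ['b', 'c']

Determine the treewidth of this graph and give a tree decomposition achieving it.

Every bag has size at most 3, so the width is 3 − 1 = 2 and tw(G) ≤ 2. For the lower bound, the 3 vertices {b, c, d} are pairwise adjacent, and any tree decomposition puts a clique entirely inside one bag — forcing width ≥ 2. Therefore the treewidth is 2.

Treewidth 2.
One optimal decomposition is:
Bags: B1 = {a, b, c}  B2 = {b, c, d}
Tree: B1–B2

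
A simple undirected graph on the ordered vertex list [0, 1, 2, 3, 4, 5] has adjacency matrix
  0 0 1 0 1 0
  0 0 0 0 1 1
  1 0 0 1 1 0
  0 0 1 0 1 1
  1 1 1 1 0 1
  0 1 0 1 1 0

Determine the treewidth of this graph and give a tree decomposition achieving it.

The largest bag has 3 vertices, giving width 2; this decomposition certifies tw(G) ≤ 2. For the lower bound, the 3 vertices {1, 4, 5} are pairwise adjacent, and any tree decomposition puts a clique entirely inside one bag — forcing width ≥ 2. Hence tw(G) = 2 exactly.

Treewidth 2.
One such decomposition:
Bags: B1 = {2, 3, 4}  B2 = {3, 4, 5}  B3 = {0, 2, 4}  B4 = {1, 4, 5}
Tree: B1–B2, B1–B3, B2–B4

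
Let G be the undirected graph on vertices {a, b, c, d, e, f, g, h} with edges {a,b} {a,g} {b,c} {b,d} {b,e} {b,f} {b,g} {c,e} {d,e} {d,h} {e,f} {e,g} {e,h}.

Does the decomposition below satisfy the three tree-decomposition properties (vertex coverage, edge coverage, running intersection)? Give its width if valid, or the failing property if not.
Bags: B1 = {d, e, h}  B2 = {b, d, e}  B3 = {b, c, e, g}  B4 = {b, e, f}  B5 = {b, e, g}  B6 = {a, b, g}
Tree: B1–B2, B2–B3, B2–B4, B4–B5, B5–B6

No — bags containing vertex g are not connected in the tree.

A tree decomposition must satisfy three properties: every vertex lies in some bag; for every edge, both endpoints lie together in some bag; and for every vertex, the bags containing it form a connected subtree. Here bags containing vertex g are not connected in the tree, so the decomposition is invalid.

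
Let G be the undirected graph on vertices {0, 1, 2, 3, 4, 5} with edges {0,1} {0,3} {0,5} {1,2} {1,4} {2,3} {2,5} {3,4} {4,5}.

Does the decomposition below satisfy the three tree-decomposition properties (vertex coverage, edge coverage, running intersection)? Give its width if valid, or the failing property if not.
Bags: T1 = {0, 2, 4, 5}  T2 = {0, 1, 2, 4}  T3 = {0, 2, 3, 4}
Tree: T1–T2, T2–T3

Vertex coverage: the bags together contain {0, 1, 2, 3, 4, 5}, the full vertex set. Edge coverage: each edge of G has both endpoints in at least one bag. Running intersection: for every vertex, the bags containing it form a connected subtree. All three properties hold, so this is a valid tree decomposition of width max|bag| − 1 = 3, and hence tw(G) ≤ 3.

Yes; width 3.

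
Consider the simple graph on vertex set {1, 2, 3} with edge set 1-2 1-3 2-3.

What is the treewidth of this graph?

2

A width-2 tree decomposition is:
Bags: B1 = {1, 2, 3}
Tree: (single bag)
A single bag containing all 3 vertices is trivially a valid decomposition of width 2. Conversely, {1, 2, 3} is a clique of size 3, and the vertices of any clique must share a bag in every tree decomposition; so some bag has ≥ 3 vertices and tw(G) ≥ 2. Hence tw(G) = 2 exactly.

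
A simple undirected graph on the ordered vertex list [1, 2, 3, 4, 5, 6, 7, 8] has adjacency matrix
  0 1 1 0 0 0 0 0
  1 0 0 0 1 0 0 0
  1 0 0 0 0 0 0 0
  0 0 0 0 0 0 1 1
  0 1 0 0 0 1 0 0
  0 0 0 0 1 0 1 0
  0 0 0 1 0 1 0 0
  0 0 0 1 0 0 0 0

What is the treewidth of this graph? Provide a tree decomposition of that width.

The largest bag has 2 vertices, giving width 1; this decomposition certifies tw(G) ≤ 1. G has an edge, so its treewidth is at least 1. The upper and lower bounds meet at 1, so that is the treewidth.

Treewidth 1.
Bags: B1 = {1, 3}  B2 = {1, 2}  B3 = {2, 5}  B4 = {5, 6}  B5 = {6, 7}  B6 = {4, 7}  B7 = {4, 8}
Tree: B1–B2, B2–B3, B3–B4, B4–B5, B5–B6, B6–B7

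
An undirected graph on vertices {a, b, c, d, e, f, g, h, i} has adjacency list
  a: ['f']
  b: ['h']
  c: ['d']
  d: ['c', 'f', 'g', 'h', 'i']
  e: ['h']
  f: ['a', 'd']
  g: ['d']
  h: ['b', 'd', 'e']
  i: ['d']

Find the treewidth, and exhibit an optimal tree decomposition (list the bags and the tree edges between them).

Treewidth 1.
One optimal decomposition is:
Bags: B1 = {c, d}  B2 = {d, g}  B3 = {d, i}  B4 = {d, h}  B5 = {d, f}  B6 = {a, f}  B7 = {e, h}  B8 = {b, h}
Tree: B1–B2, B1–B3, B3–B4, B1–B5, B5–B6, B4–B7, B7–B8

Each bag holds 2 vertices, so the decomposition has width 1, which upper-bounds the treewidth. Any graph with an edge has treewidth ≥ 1, and G has the edge c–d. Hence tw(G) = 1 exactly.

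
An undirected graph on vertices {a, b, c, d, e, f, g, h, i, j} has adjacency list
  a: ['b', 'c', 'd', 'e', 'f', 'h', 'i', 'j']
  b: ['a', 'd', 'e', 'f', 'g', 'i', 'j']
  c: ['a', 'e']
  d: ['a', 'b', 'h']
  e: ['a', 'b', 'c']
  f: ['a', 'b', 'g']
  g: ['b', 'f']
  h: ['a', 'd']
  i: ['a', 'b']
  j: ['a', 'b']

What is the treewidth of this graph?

2

A width-2 tree decomposition is:
Bags: B1 = {a, b, i}  B2 = {a, b, d}  B3 = {a, d, h}  B4 = {a, b, e}  B5 = {a, b, f}  B6 = {a, c, e}  B7 = {b, f, g}  B8 = {a, b, j}
Tree: B1–B2, B2–B3, B2–B4, B2–B5, B4–B6, B5–B7, B2–B8
Every bag has size at most 3, so the width is 3 − 1 = 2 and tw(G) ≤ 2. For the lower bound, the 3 vertices {b, f, g} are pairwise adjacent, and any tree decomposition puts a clique entirely inside one bag — forcing width ≥ 2. Therefore the treewidth is 2.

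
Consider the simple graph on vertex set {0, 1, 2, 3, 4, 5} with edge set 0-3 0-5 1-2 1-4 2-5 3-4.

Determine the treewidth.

A width-2 tree decomposition is:
Bags: B1 = {0, 2, 5}  B2 = {0, 1, 2}  B3 = {0, 1, 4}  B4 = {0, 3, 4}
Tree: B1–B2, B2–B3, B3–B4
The largest bag has 3 vertices, giving width 2; this decomposition certifies tw(G) ≤ 2. The edges 0–5–2–1–4–3–0 form a cycle, so G is not a tree and its treewidth is at least 2. Therefore the treewidth is 2.

2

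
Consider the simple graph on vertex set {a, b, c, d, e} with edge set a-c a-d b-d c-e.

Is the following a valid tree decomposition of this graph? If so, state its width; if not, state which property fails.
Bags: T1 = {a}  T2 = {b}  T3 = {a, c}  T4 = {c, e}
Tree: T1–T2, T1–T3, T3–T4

A tree decomposition must satisfy three properties: every vertex lies in some bag; for every edge, both endpoints lie together in some bag; and for every vertex, the bags containing it form a connected subtree. Here vertex d appears in no bag, so the decomposition is invalid.

No — vertex d appears in no bag.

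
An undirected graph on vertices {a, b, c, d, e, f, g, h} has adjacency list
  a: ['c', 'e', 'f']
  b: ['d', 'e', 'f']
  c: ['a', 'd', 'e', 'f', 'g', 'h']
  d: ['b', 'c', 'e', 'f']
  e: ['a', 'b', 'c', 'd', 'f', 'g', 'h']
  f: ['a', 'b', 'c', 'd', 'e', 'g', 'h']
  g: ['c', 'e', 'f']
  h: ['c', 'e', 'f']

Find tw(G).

3

A width-3 tree decomposition is:
Bags: B1 = {c, d, e, f}  B2 = {b, d, e, f}  B3 = {c, e, f, h}  B4 = {a, c, e, f}  B5 = {c, e, f, g}
Tree: B1–B2, B1–B3, B1–B4, B1–B5
Each bag holds 4 vertices, so the decomposition has width 3, which upper-bounds the treewidth. For the lower bound, the 4 vertices {c, d, e, f} are pairwise adjacent, and any tree decomposition puts a clique entirely inside one bag — forcing width ≥ 3. Hence tw(G) = 3 exactly.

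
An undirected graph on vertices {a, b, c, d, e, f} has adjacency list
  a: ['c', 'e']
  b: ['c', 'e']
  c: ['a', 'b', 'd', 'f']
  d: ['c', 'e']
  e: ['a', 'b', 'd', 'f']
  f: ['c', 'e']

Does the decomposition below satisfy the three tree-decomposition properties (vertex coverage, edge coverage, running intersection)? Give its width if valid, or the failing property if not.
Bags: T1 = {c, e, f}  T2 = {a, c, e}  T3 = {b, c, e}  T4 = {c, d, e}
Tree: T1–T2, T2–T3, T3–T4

Yes; width 2.

Vertex coverage: the bags together contain {a, b, c, d, e, f}, the full vertex set. Edge coverage: each edge of G has both endpoints in at least one bag. Running intersection: for every vertex, the bags containing it form a connected subtree. All three properties hold, so this is a valid tree decomposition of width max|bag| − 1 = 2, and hence tw(G) ≤ 2.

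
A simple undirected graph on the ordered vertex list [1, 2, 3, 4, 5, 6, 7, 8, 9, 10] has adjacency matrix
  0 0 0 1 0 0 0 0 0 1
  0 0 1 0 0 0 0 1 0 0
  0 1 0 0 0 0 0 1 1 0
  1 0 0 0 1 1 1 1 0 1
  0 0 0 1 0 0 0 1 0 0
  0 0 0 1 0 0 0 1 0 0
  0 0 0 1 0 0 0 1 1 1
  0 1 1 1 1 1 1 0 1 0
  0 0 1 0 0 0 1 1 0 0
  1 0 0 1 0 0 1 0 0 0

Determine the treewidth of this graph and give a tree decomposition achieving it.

Each bag holds 3 vertices, so the decomposition has width 2, which upper-bounds the treewidth. For the lower bound, the 3 vertices {3, 8, 9} are pairwise adjacent, and any tree decomposition puts a clique entirely inside one bag — forcing width ≥ 2. The upper and lower bounds meet at 2, so that is the treewidth.

Treewidth 2.
One such decomposition:
Bags: B1 = {4, 6, 8}  B2 = {4, 7, 8}  B3 = {4, 7, 10}  B4 = {7, 8, 9}  B5 = {4, 5, 8}  B6 = {3, 8, 9}  B7 = {1, 4, 10}  B8 = {2, 3, 8}
Tree: B1–B2, B2–B3, B2–B4, B2–B5, B4–B6, B3–B7, B6–B8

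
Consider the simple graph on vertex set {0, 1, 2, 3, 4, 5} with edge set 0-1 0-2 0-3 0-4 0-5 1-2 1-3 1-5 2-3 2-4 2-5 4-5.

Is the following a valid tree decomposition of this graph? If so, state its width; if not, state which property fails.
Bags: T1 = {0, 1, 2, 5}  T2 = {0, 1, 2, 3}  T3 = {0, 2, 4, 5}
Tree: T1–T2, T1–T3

Every vertex of G appears in some bag (union = {0, 1, 2, 3, 4, 5}); every edge is covered by a bag; and for each vertex v the set of bags containing v is connected in the bag tree. The decomposition is therefore valid. The largest bag has 4 vertices, so the width is 3.

Yes; width 3.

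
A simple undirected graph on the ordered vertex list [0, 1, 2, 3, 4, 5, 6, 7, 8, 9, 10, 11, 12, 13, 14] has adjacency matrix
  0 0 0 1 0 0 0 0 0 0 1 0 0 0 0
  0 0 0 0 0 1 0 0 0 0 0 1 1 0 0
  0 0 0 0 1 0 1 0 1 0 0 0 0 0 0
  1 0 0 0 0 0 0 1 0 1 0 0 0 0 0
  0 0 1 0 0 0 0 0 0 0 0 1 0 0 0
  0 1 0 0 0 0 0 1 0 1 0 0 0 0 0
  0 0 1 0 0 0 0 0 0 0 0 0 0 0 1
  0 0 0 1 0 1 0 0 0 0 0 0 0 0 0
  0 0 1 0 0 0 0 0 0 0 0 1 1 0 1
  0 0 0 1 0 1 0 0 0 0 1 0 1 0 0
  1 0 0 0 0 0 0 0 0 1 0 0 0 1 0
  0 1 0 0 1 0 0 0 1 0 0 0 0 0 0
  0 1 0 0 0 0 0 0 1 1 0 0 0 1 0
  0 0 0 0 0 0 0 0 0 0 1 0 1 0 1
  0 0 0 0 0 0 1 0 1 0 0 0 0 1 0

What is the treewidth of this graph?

3

A width-3 tree decomposition is:
Bags: B1 = {0, 3, 7, 10}  B2 = {3, 7, 9, 10}  B3 = {5, 7, 9, 10}  B4 = {5, 9, 10, 13}  B5 = {5, 9, 12, 13}  B6 = {1, 5, 12, 13}  B7 = {1, 12, 13, 14}  B8 = {1, 8, 12, 14}  B9 = {1, 8, 11, 14}  B10 = {6, 8, 11, 14}  B11 = {2, 6, 8, 11}  B12 = {2, 4, 6, 11}
Tree: B1–B2, B2–B3, B3–B4, B4–B5, B5–B6, B6–B7, B7–B8, B8–B9, B9–B10, B10–B11, B11–B12
The largest bag has 4 vertices, giving width 3; this decomposition certifies tw(G) ≤ 3. For the lower bound: the 4 vertex sets {0,3,7}, {10}, {9}, {1,5,12,13} are disjoint, each induces a connected subgraph, and every pair is joined by at least one edge of G. Contracting each set to a single vertex therefore yields K_{4} as a minor, and since treewidth is minor-monotone, tw(G) ≥ tw(K_{4}) = 3. Hence tw(G) = 3 exactly.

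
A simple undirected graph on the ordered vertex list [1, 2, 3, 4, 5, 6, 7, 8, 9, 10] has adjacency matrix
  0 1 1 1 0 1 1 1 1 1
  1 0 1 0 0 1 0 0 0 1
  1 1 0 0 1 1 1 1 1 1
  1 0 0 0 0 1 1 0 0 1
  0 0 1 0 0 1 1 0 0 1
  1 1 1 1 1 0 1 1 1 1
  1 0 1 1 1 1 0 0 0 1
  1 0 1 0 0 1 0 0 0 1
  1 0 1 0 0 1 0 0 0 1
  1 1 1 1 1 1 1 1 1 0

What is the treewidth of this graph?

A width-4 tree decomposition is:
Bags: B1 = {1, 3, 6, 7, 10}  B2 = {1, 3, 6, 8, 10}  B3 = {3, 5, 6, 7, 10}  B4 = {1, 3, 6, 9, 10}  B5 = {1, 2, 3, 6, 10}  B6 = {1, 4, 6, 7, 10}
Tree: B1–B2, B1–B3, B2–B4, B4–B5, B1–B6
Each bag holds 5 vertices, so the decomposition has width 4, which upper-bounds the treewidth. On the other hand G contains the 5-clique {1, 3, 6, 8, 10}. A clique must lie in a single bag of any decomposition, so no decomposition can have width below 4. Combining the bounds, tw(G) = 4.

4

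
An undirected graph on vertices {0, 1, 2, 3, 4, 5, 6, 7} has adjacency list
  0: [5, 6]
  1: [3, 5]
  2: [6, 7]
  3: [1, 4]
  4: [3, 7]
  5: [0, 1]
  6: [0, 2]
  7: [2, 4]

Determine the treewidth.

2

A width-2 tree decomposition is:
Bags: B1 = {2, 6, 7}  B2 = {4, 6, 7}  B3 = {3, 4, 6}  B4 = {1, 3, 6}  B5 = {1, 5, 6}  B6 = {0, 5, 6}
Tree: B1–B2, B2–B3, B3–B4, B4–B5, B5–B6
The largest bag has 3 vertices, giving width 2; this decomposition certifies tw(G) ≤ 2. For the lower bound, G contains the cycle 6–2–7–4–3–1–5–0–6, so G is not a forest; only forests have treewidth ≤ 1, hence tw(G) ≥ 2. Therefore the treewidth is 2.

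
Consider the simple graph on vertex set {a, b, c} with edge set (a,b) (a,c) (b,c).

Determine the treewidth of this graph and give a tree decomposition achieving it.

Treewidth 2.
One optimal decomposition is:
Bags: B1 = {a, b, c}
Tree: (single bag)

With just one bag of size 3, the width is 3 − 1 = 2, so tw(G) ≤ 2. Conversely, {a, b, c} is a clique of size 3, and the vertices of any clique must share a bag in every tree decomposition; so some bag has ≥ 3 vertices and tw(G) ≥ 2. Combining the bounds, tw(G) = 2.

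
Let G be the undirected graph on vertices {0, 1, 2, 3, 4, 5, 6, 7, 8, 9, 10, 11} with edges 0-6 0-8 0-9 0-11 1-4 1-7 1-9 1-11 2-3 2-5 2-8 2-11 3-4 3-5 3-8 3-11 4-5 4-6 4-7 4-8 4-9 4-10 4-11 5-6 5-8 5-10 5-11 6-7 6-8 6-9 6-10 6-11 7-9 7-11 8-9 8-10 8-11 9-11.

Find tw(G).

4

A width-4 tree decomposition is:
Bags: B1 = {4, 6, 8, 9, 11}  B2 = {4, 5, 6, 8, 11}  B3 = {4, 6, 7, 9, 11}  B4 = {1, 4, 7, 9, 11}  B5 = {3, 4, 5, 8, 11}  B6 = {4, 5, 6, 8, 10}  B7 = {0, 6, 8, 9, 11}  B8 = {2, 3, 5, 8, 11}
Tree: B1–B2, B1–B3, B3–B4, B2–B5, B2–B6, B1–B7, B5–B8
The largest bag has 5 vertices, giving width 4; this decomposition certifies tw(G) ≤ 4. For the lower bound, the 5 vertices {4, 5, 6, 8, 10} are pairwise adjacent, and any tree decomposition puts a clique entirely inside one bag — forcing width ≥ 4. The upper and lower bounds meet at 4, so that is the treewidth.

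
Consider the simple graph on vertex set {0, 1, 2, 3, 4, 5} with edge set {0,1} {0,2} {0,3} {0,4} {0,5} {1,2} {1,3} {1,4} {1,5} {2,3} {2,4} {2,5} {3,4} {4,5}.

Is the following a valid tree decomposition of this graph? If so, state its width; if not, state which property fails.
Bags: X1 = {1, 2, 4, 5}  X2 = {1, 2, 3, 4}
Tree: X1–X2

A tree decomposition must satisfy three properties: every vertex lies in some bag; for every edge, both endpoints lie together in some bag; and for every vertex, the bags containing it form a connected subtree. Here vertex 0 appears in no bag, so the decomposition is invalid.

No — vertex 0 appears in no bag.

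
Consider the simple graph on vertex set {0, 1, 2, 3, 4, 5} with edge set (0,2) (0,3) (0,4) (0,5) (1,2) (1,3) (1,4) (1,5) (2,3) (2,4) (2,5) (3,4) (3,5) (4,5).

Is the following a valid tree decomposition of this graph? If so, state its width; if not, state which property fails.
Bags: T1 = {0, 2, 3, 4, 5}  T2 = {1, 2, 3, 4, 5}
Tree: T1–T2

Every vertex of G appears in some bag (union = {0, 1, 2, 3, 4, 5}); every edge is covered by a bag; and for each vertex v the set of bags containing v is connected in the bag tree. The decomposition is therefore valid. The largest bag has 5 vertices, so the width is 4.

Yes; width 4.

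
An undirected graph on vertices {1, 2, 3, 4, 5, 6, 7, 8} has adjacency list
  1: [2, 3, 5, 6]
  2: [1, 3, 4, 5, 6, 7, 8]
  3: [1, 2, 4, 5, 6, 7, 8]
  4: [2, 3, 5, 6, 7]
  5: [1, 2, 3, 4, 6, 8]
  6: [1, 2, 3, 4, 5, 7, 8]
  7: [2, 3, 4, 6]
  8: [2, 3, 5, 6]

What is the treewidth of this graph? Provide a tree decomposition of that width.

The largest bag has 5 vertices, giving width 4; this decomposition certifies tw(G) ≤ 4. Conversely, {2, 3, 5, 6, 8} is a clique of size 5, and the vertices of any clique must share a bag in every tree decomposition; so some bag has ≥ 5 vertices and tw(G) ≥ 4. The upper and lower bounds meet at 4, so that is the treewidth.

Treewidth 4.
One such decomposition:
Bags: B1 = {2, 3, 5, 6, 8}  B2 = {2, 3, 4, 5, 6}  B3 = {2, 3, 4, 6, 7}  B4 = {1, 2, 3, 5, 6}
Tree: B1–B2, B2–B3, B2–B4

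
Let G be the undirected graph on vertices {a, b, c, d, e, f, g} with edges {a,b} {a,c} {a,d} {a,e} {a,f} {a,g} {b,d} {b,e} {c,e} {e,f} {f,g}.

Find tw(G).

2

A width-2 tree decomposition is:
Bags: B1 = {a, f, g}  B2 = {a, e, f}  B3 = {a, b, e}  B4 = {a, c, e}  B5 = {a, b, d}
Tree: B1–B2, B2–B3, B3–B4, B3–B5
Each bag holds 3 vertices, so the decomposition has width 2, which upper-bounds the treewidth. Conversely, {a, b, d} is a clique of size 3, and the vertices of any clique must share a bag in every tree decomposition; so some bag has ≥ 3 vertices and tw(G) ≥ 2. The upper and lower bounds meet at 2, so that is the treewidth.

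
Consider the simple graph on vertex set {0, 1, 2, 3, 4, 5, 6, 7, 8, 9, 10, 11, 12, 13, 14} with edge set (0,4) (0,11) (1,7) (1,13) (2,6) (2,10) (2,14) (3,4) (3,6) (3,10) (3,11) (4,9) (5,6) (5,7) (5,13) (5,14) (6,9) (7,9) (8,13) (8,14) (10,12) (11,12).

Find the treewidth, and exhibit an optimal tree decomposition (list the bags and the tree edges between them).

The largest bag has 4 vertices, giving width 3; this decomposition certifies tw(G) ≤ 3. For the lower bound: the 4 vertex sets {1,8,13}, {7}, {5}, {2,6,9,14} are disjoint, each induces a connected subgraph, and every pair is joined by at least one edge of G. Contracting each set to a single vertex therefore yields K_{4} as a minor, and since treewidth is minor-monotone, tw(G) ≥ tw(K_{4}) = 3. Therefore the treewidth is 3.

Treewidth 3.
Bags: B1 = {1, 7, 8, 13}  B2 = {5, 7, 8, 13}  B3 = {5, 7, 8, 14}  B4 = {5, 7, 9, 14}  B5 = {5, 6, 9, 14}  B6 = {2, 6, 9, 14}  B7 = {2, 4, 6, 9}  B8 = {2, 3, 4, 6}  B9 = {2, 3, 4, 10}  B10 = {0, 3, 4, 10}  B11 = {0, 3, 10, 11}  B12 = {0, 10, 11, 12}
Tree: B1–B2, B2–B3, B3–B4, B4–B5, B5–B6, B6–B7, B7–B8, B8–B9, B9–B10, B10–B11, B11–B12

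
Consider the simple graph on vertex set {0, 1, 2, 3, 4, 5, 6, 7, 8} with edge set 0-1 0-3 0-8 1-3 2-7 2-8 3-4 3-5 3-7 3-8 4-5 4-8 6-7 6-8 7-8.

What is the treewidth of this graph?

2

A width-2 tree decomposition is:
Bags: B1 = {0, 3, 8}  B2 = {3, 7, 8}  B3 = {6, 7, 8}  B4 = {0, 1, 3}  B5 = {3, 4, 8}  B6 = {2, 7, 8}  B7 = {3, 4, 5}
Tree: B1–B2, B2–B3, B1–B4, B1–B5, B2–B6, B5–B7
Each bag holds 3 vertices, so the decomposition has width 2, which upper-bounds the treewidth. Conversely, {2, 7, 8} is a clique of size 3, and the vertices of any clique must share a bag in every tree decomposition; so some bag has ≥ 3 vertices and tw(G) ≥ 2. Therefore the treewidth is 2.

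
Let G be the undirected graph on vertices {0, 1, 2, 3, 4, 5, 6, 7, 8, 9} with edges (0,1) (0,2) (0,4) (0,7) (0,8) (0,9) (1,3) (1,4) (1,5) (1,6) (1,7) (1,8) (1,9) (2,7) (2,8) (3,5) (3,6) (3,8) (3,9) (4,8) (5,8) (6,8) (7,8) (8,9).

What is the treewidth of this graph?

A width-3 tree decomposition is:
Bags: B1 = {0, 1, 8, 9}  B2 = {1, 3, 8, 9}  B3 = {0, 1, 7, 8}  B4 = {0, 2, 7, 8}  B5 = {0, 1, 4, 8}  B6 = {1, 3, 5, 8}  B7 = {1, 3, 6, 8}
Tree: B1–B2, B1–B3, B3–B4, B3–B5, B2–B6, B6–B7
Each bag holds 4 vertices, so the decomposition has width 3, which upper-bounds the treewidth. On the other hand G contains the 4-clique {0, 1, 8, 9}. A clique must lie in a single bag of any decomposition, so no decomposition can have width below 3. Therefore the treewidth is 3.

3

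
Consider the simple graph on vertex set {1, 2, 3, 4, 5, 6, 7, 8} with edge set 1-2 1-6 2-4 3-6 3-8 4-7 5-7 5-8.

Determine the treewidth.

A width-2 tree decomposition is:
Bags: B1 = {4, 5, 7}  B2 = {4, 5, 8}  B3 = {3, 4, 8}  B4 = {3, 4, 6}  B5 = {1, 4, 6}  B6 = {1, 2, 4}
Tree: B1–B2, B2–B3, B3–B4, B4–B5, B5–B6
Every bag has size at most 3, so the width is 3 − 1 = 2 and tw(G) ≤ 2. For the lower bound, G contains the cycle 4–7–5–8–3–6–1–2–4, so G is not a forest; only forests have treewidth ≤ 1, hence tw(G) ≥ 2. The upper and lower bounds meet at 2, so that is the treewidth.

2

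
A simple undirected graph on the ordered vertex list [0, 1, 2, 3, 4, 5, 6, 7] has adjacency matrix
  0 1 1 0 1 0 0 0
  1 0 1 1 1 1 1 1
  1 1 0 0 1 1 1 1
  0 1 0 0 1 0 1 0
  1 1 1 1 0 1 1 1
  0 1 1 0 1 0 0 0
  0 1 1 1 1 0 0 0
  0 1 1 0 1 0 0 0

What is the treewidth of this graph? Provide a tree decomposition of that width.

Treewidth 3.
Bags: B1 = {1, 2, 4, 6}  B2 = {1, 2, 4, 7}  B3 = {1, 3, 4, 6}  B4 = {1, 2, 4, 5}  B5 = {0, 1, 2, 4}
Tree: B1–B2, B1–B3, B1–B4, B2–B5

Each bag holds 4 vertices, so the decomposition has width 3, which upper-bounds the treewidth. On the other hand G contains the 4-clique {0, 1, 2, 4}. A clique must lie in a single bag of any decomposition, so no decomposition can have width below 3. Therefore the treewidth is 3.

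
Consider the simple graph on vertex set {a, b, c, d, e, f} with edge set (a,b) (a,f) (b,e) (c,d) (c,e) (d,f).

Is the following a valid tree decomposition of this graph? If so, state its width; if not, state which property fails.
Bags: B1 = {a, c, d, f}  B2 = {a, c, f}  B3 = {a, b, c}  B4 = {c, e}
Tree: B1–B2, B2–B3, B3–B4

No — edge (b,e) lies in no bag.

A tree decomposition must satisfy three properties: every vertex lies in some bag; for every edge, both endpoints lie together in some bag; and for every vertex, the bags containing it form a connected subtree. Here edge (b,e) lies in no bag, so the decomposition is invalid.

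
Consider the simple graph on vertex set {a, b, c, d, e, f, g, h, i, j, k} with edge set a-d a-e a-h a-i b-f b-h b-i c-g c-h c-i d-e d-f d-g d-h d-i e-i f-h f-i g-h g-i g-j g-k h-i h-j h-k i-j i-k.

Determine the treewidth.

A width-3 tree decomposition is:
Bags: B1 = {c, g, h, i}  B2 = {g, h, i, j}  B3 = {d, g, h, i}  B4 = {d, f, h, i}  B5 = {a, d, h, i}  B6 = {g, h, i, k}  B7 = {a, d, e, i}  B8 = {b, f, h, i}
Tree: B1–B2, B2–B3, B3–B4, B3–B5, B3–B6, B5–B7, B4–B8
Each bag holds 4 vertices, so the decomposition has width 3, which upper-bounds the treewidth. On the other hand G contains the 4-clique {a, d, e, i}. A clique must lie in a single bag of any decomposition, so no decomposition can have width below 3. The upper and lower bounds meet at 3, so that is the treewidth.

3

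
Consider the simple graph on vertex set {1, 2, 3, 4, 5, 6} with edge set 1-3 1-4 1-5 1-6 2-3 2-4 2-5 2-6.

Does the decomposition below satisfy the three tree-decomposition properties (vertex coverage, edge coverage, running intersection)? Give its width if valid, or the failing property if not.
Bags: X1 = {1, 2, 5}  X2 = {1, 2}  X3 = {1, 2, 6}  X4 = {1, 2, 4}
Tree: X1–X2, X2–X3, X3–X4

A tree decomposition must satisfy three properties: every vertex lies in some bag; for every edge, both endpoints lie together in some bag; and for every vertex, the bags containing it form a connected subtree. Here vertex 3 appears in no bag, so the decomposition is invalid.

No — vertex 3 appears in no bag.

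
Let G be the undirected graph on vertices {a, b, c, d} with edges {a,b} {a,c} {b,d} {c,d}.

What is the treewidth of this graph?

A width-2 tree decomposition is:
Bags: B1 = {a, b, c}  B2 = {b, c, d}
Tree: B1–B2
The largest bag has 3 vertices, giving width 2; this decomposition certifies tw(G) ≤ 2. The edges c–a–b–d–c form a cycle, so G is not a tree and its treewidth is at least 2. Therefore the treewidth is 2.

2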